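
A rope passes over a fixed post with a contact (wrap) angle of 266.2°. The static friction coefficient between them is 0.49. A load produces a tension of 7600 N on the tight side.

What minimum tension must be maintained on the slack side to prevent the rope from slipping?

Capstan equation at impending slip: T_tight/T_slack = e^{μβ}.
β = 266.2° = 4.646 rad; e^{μβ} = e^{0.49×4.646} = 9.743.
T_slack = T_tight / e^{μβ} = 7600 / 9.743 = 780 N.

T_min ≈ 780 N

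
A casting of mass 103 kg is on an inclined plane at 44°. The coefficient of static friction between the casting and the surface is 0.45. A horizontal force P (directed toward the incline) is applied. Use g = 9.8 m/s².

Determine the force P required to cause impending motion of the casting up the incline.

P ≈ 2530 N

At impending motion up the slope, friction acts down-slope at its limit: f = μ_s N.
Perpendicular to the incline: N = m g cos θ + P sin θ.
Along the incline: P cos θ = m g sin θ + μ_s N = m g sin θ + μ_s (m g cos θ + P sin θ).
Solving, P (cos θ − μ_s sin θ) = m g (sin θ + μ_s cos θ), so P = 103×9.8×(sin 44° + 0.45 cos 44°)/(cos 44° − 0.45 sin 44°) = 1010×1.018/0.4067 = 2530 N.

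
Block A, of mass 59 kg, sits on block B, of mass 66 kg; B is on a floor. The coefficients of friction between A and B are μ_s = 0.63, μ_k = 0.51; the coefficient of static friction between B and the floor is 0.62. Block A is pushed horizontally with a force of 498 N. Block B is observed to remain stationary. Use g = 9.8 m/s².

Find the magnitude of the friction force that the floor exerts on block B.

Normal force at the A–B interface: N₁ = m_A g = 578.2 N.
So the A–B interface can sustain at most μ_s N₁ = 364.3 N of static friction.
Since P = 498 N > 364.3 N, A slides on B; the A–B friction is kinetic: f₁ = μ_k N₁ = 0.51×578.2 = 295 N.
By Newton's third law B feels 295 N forward from A. With B stationary, the floor's static friction on B balances it: f₂ = 295 N (well within μ_s(m_A+m_B)g = 759.5 N).

f ≈ 295 N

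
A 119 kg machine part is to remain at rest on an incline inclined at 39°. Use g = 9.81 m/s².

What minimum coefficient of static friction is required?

μ_s,min ≈ 0.81

At the slip threshold m g sin θ = μ_s m g cos θ, so μ_s,min = tan θ.
μ_s,min = tan 39° = 0.81.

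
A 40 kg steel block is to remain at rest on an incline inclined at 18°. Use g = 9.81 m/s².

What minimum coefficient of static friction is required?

At the slip threshold m g sin θ = μ_s m g cos θ, so μ_s,min = tan θ.
μ_s,min = tan 18° = 0.325.

μ_s,min ≈ 0.325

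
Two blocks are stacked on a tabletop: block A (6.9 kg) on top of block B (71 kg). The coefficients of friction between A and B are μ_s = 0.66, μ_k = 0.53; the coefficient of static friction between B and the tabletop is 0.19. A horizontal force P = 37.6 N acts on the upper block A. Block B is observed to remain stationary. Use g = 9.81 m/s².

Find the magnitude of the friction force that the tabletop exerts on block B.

f ≈ 37.6 N

The normal force B exerts on A is simply A's weight, N₁ = 67.69 N.
Maximum static friction on A from B: μ_s N₁ = 0.66×67.69 = 44.67 N.
Since P = 37.6 N ≤ 44.67 N, A does not slip on B; friction on A equals P = 37.6 N.
B experiences an equal 37.6 N forward from A (third law). B is in equilibrium, so the floor supplies f₂ = 37.6 N of static friction (limit μ_s(m_A+m_B)g = 145.2 N, not exceeded).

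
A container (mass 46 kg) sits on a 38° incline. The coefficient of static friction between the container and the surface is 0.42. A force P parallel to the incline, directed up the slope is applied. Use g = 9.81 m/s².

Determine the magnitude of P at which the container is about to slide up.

At impending motion up the slope, friction acts down-slope at its limit: f = μ_s N.
P is parallel to the surface, so N = m g cos θ = 356 N.
Along the incline: P = m g sin θ + μ_s N = 278 + 0.42×356 = 427 N.

P ≈ 427 N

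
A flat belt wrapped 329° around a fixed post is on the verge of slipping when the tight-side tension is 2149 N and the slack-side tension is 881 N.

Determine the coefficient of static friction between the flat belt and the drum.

μ ≈ 0.155

T₂/T₁ = e^{μβ} → μ = ln(T₂/T₁)/β.
β = 329° = 5.742 rad.
μ = ln(2149/881)/5.742 = ln(2.439)/5.742 = 0.155.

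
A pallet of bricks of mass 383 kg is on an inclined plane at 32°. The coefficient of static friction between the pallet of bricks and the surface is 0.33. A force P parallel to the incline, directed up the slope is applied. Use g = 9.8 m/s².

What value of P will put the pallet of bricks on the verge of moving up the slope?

At impending motion up the slope, friction acts down-slope at its limit: f = μ_s N.
P is parallel to the surface, so N = m g cos θ = 3180 N.
Along the incline: P = m g sin θ + μ_s N = 1990 + 0.33×3180 = 3040 N.

P ≈ 3040 N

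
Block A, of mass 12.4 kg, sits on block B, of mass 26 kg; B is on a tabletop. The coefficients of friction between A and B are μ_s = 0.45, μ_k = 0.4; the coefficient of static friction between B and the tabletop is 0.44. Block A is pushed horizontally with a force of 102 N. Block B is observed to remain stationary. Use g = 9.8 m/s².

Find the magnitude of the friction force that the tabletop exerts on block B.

f ≈ 48.6 N

Normal force at the A–B interface: N₁ = m_A g = 121.5 N.
Maximum static friction on A from B: μ_s N₁ = 0.45×121.5 = 54.68 N.
Since P = 102 N > 54.68 N, A slides on B; the A–B friction is kinetic: f₁ = μ_k N₁ = 0.4×121.5 = 48.6 N.
B experiences an equal 48.6 N forward from A (third law). B is in equilibrium, so the floor supplies f₂ = 48.6 N of static friction (limit μ_s(m_A+m_B)g = 165.6 N, not exceeded).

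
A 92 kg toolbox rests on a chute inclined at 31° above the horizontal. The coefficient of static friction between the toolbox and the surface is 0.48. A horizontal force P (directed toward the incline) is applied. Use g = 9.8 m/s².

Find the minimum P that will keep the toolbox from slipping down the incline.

The toolbox tends to slide down (tan θ > μ_s), so at the point of impending slip friction acts up-slope at its limit: f = μ_s N.
Perpendicular to the incline: N = m g cos θ + P sin θ.
Along the incline: P cos θ + μ_s N = m g sin θ, i.e. P cos θ + μ_s (m g cos θ + P sin θ) = m g sin θ.
Solving, P (cos θ + μ_s sin θ) = m g (sin θ − μ_s cos θ), so P = 902×0.1036/1.104 = 84.6 N.

P_min ≈ 84.6 N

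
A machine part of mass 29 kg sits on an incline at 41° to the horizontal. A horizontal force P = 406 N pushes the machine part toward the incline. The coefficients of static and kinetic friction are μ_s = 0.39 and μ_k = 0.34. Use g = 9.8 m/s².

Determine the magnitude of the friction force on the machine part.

The horizontal push has a component P sin θ into the surface, so N = m g cos θ + P sin θ = 214.5 + 266.4 = 480.8 N.
Parallel to the incline: P cos θ − m g sin θ = 306.4 − 186.5 = 120 N; the friction needed to balance this is 120 N acting down the slope.
The limit of static friction is μ_s N = 187.5 N.
|f_req| = 120 ≤ 187.5 N → the machine part is in equilibrium; friction equals the required value.

f ≈ 120 N (down the incline)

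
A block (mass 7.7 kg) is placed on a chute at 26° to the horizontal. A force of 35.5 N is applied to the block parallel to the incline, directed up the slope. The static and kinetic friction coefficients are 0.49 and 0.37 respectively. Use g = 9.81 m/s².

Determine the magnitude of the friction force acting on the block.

f ≈ 2.39 N (down the incline)

Perpendicular to the surface, N = m g cos θ = 7.7·9.81·cos 26° = 67.89 N.
The friction needed for equilibrium is m g sin θ − P = 33.11 − 35.5 = -2.387 N, measured positive up-slope.
The static-friction ceiling is μ_s N = 0.49 × 67.89 = 33.27 N.
Since |-2.387| ≤ 33.27 N, no slip — friction simply equals what equilibrium demands.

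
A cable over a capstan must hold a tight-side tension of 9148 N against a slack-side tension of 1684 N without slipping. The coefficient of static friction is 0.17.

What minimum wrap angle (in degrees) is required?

T₂/T₁ = e^{μβ} → β = ln(T₂/T₁)/μ.
β = ln(9148/1684)/0.17 = 1.692/0.17 = 9.955 rad.
In degrees: β = 9.955 × 180/π = 570°.

β_min ≈ 570°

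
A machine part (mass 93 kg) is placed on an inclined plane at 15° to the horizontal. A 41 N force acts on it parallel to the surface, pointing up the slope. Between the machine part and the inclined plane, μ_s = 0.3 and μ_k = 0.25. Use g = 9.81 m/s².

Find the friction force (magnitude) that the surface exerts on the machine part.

f ≈ 195 N (up the incline)

The normal reaction is N = m g cos θ = 881.2 N.
The friction needed for equilibrium is m g sin θ − P = 236.1 − 41 = 195.1 N, measured positive up-slope.
Static friction can supply at most μ_s N = 264.4 N.
Since |195.1| ≤ 264.4 N, static friction is sufficient; f equals the required value, not μ_s N.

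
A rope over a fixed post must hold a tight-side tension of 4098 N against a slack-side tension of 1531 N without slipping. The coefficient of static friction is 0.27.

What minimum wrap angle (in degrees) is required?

β_min ≈ 209°

T₂/T₁ = e^{μβ} → β = ln(T₂/T₁)/μ.
β = ln(4098/1531)/0.27 = 0.9846/0.27 = 3.647 rad.
In degrees: β = 3.647 × 180/π = 209°.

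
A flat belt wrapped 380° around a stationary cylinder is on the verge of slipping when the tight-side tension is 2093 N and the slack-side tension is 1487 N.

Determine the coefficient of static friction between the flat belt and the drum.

μ ≈ 0.0515

T₂/T₁ = e^{μβ} → μ = ln(T₂/T₁)/β.
β = 380° = 6.632 rad.
μ = ln(2093/1487)/6.632 = ln(1.408)/6.632 = 0.0515.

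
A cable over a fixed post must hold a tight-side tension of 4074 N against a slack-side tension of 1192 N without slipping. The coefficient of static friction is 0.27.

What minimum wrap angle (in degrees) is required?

T₂/T₁ = e^{μβ} → β = ln(T₂/T₁)/μ.
β = ln(4074/1192)/0.27 = 1.229/0.27 = 4.552 rad.
In degrees: β = 4.552 × 180/π = 261°.

β_min ≈ 261°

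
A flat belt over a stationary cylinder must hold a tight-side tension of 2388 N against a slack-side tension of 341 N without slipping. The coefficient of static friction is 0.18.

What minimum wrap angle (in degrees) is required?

T₂/T₁ = e^{μβ} → β = ln(T₂/T₁)/μ.
β = ln(2388/341)/0.18 = 1.946/0.18 = 10.81 rad.
In degrees: β = 10.81 × 180/π = 620°.

β_min ≈ 620°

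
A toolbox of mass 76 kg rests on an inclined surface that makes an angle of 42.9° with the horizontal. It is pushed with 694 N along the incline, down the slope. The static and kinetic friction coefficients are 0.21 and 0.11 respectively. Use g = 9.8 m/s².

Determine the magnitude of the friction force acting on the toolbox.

The normal reaction is N = m g cos θ = 545.6 N.
The friction needed for equilibrium is m g sin θ + P = 507 + 694 = 1201 N, measured positive up-slope.
Maximum static friction available: μ_s N = 0.21 × 545.6 = 114.6 N.
Since |1201| > 114.6 N, static friction cannot hold it; the toolbox slides down the incline and kinetic friction applies: f = μ_k N = 0.11 × 545.6 = 60 N.

f ≈ 60 N (up the incline)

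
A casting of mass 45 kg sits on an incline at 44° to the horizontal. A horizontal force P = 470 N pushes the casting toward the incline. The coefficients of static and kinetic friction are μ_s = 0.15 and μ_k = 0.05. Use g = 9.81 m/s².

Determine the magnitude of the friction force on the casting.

f ≈ 31.4 N (down the incline)

Resolve perpendicular to the incline: N = m g cos θ + P sin θ = 45×9.81×cos 44° + 470×sin 44° = 644 N.
Parallel to the incline: P cos θ − m g sin θ = 338.1 − 306.7 = 31.43 N; the friction needed to balance this is 31.43 N acting down the slope.
The limit of static friction is μ_s N = 96.61 N.
|f_req| = 31.43 ≤ 96.61 N → the casting is in equilibrium; friction equals the required value.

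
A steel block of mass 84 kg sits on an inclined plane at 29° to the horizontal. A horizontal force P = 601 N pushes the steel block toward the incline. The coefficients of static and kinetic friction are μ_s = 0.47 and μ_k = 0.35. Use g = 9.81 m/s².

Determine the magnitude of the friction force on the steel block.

The horizontal push has a component P sin θ into the surface, so N = m g cos θ + P sin θ = 720.7 + 291.4 = 1012 N.
Parallel to the incline: P cos θ − m g sin θ = 525.6 − 399.5 = 126.1 N; the friction needed to balance this is 126.1 N acting down the slope.
Maximum static friction: μ_s N = 0.47 × 1012 = 475.7 N.
|f_req| = 126.1 ≤ 475.7 N → the steel block is in equilibrium; friction equals the required value.

f ≈ 126 N (down the incline)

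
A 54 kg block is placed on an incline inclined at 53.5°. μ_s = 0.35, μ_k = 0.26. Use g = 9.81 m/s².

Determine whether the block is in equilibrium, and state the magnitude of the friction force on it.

N = m g cos θ = 315 N.
Down-slope weight component: m g sin θ = 426 N.
μ_s N = 110 N.
426 > 110 N, so it slides; kinetic friction f = μ_k N = 0.26×315 = 81.9 N.

f ≈ 81.9 N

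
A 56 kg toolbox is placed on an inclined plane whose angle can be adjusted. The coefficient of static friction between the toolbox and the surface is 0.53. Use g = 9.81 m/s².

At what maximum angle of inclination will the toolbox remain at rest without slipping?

At the slip threshold, m g sin θ = μ_s · m g cos θ, so tan θ = μ_s.
θ_max = arctan(0.53) = 27.9°.

θ_max ≈ 27.9°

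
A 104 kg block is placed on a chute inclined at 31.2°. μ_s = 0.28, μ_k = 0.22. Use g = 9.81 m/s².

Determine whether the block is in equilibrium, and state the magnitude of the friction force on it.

f ≈ 192 N

N = m g cos θ = 873 N.
Down-slope weight component: m g sin θ = 529 N.
μ_s N = 244 N.
529 > 244 N, so it slides; kinetic friction f = μ_k N = 0.22×873 = 192 N.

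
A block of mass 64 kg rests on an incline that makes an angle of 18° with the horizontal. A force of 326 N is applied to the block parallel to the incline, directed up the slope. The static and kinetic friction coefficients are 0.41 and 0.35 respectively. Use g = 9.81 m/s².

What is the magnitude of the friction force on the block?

f ≈ 132 N (down the incline)

Normal force: N = m g cos θ = 64 × 9.81 × cos 18° = 597.1 N.
Parallel to the incline, ΣF = 0 gives f = m g sin θ − P = 194 − 326 = -132 N (up-slope positive).
Static friction can supply at most μ_s N = 244.8 N.
Since |-132| ≤ 244.8 N, the block remains in static equilibrium and friction takes exactly the required value.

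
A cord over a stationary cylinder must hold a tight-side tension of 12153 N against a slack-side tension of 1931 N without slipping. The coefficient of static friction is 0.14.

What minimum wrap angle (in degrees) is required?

β_min ≈ 753°

T₂/T₁ = e^{μβ} → β = ln(T₂/T₁)/μ.
β = ln(12153/1931)/0.14 = 1.84/0.14 = 13.14 rad.
In degrees: β = 13.14 × 180/π = 753°.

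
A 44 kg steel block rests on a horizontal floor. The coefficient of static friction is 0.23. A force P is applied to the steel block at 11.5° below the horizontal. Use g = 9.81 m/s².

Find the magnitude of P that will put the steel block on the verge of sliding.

P ≈ 106 N

N = m g + P sin α (the push presses the steel block into the horizontal floor).
At impending slip, P cos α = μ_s N = μ_s (m g + P sin α).
Solving: P (cos α − μ_s sin α) = μ_s m g → P = 0.23×432/(cos 11.5° − 0.23 sin 11.5°) = 99.3/0.9341 = 106 N.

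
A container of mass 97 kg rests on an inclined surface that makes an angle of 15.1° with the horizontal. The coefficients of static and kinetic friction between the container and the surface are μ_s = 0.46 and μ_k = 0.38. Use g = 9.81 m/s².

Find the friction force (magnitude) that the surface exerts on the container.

f ≈ 248 N (up the incline)

Perpendicular to the surface, N = m g cos θ = 97·9.81·cos 15.1° = 918.7 N.
Along the slope the weight component is m g sin θ = 247.9 N; friction must supply exactly this, acting up-slope.
Static friction can supply at most μ_s N = 422.6 N.
Since |247.9| ≤ 422.6 N, static friction is sufficient; f equals the required value, not μ_s N.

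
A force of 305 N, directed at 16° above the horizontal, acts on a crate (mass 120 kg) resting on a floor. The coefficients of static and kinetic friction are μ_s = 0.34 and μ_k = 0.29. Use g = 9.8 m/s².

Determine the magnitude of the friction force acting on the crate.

f ≈ 293 N

The vertical component of P reduces the normal force: N = m g − P sin α = 1176 − 84.07 = 1092 N.
Horizontally, friction must balance P cos α = 293.2 N.
The static-friction limit is μ_s N = 371.3 N.
293.2 ≤ 371.3 N → static; friction equals the required 293 N.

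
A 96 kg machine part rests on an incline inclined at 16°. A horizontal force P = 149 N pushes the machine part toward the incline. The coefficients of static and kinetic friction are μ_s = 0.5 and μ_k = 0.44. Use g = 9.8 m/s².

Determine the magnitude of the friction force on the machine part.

f ≈ 116 N (up the incline)

Resolve perpendicular to the incline: N = m g cos θ + P sin θ = 96×9.8×cos 16° + 149×sin 16° = 945.4 N.
Along the incline, the net driving force (taking up-slope positive) is P cos θ − m g sin θ = 143.2 − 259.3 = -116.1 N, so equilibrium requires friction f = 116.1 N (up-slope).
Maximum static friction: μ_s N = 0.5 × 945.4 = 472.7 N.
Since 116.1 N is within the 472.7 N limit, the machine part stays put and friction is exactly 116 N.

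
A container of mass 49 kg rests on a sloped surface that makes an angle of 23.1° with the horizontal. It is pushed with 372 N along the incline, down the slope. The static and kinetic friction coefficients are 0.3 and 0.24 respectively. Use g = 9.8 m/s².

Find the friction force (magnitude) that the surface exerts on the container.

f ≈ 106 N (up the incline)

Perpendicular to the surface, N = m g cos θ = 49·9.8·cos 23.1° = 441.7 N.
For equilibrium along the incline the friction force must supply f = m g sin θ + P = 188.4 + 372 = 560.4 N (positive meaning up-slope).
The static-friction ceiling is μ_s N = 0.3 × 441.7 = 132.5 N.
Since |560.4| > 132.5 N, static friction cannot hold it; the container slides down the incline and kinetic friction applies: f = μ_k N = 0.24 × 441.7 = 106 N.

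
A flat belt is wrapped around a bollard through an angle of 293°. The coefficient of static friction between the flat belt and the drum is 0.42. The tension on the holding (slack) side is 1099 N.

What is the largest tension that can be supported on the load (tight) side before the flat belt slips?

T_max ≈ 9410 N

At impending slip the capstan equation gives T₂/T₁ = e^{μβ} with β in radians.
β = 293° × π/180 = 5.114 rad.
e^{μβ} = e^{0.42×5.114} = 8.566.
T₂ = T₁ · e^{μβ} = 1099 × 8.566 = 9410 N.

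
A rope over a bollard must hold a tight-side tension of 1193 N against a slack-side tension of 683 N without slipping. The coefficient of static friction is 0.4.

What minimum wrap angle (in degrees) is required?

β_min ≈ 79.9°

T₂/T₁ = e^{μβ} → β = ln(T₂/T₁)/μ.
β = ln(1193/683)/0.4 = 0.5577/0.4 = 1.394 rad.
In degrees: β = 1.394 × 180/π = 79.9°.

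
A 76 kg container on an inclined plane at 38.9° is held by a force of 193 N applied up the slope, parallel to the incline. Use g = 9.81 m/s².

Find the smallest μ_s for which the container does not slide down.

μ_s,min ≈ 0.474

N = m g cos θ = 580.2 N.
Friction must make up the shortfall along the incline: f = m g sin θ − P = 468.2 − 193 = 275.2 N.
At the threshold f = μ_s N, so μ_s,min = 275.2/580.2 = 0.474.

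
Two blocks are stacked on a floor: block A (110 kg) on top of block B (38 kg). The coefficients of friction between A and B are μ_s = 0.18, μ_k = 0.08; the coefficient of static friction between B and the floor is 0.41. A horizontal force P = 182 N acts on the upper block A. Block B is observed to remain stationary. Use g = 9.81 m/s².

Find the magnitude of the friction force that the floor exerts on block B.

The normal force B exerts on A is simply A's weight, N₁ = 1079 N.
So the A–B interface can sustain at most μ_s N₁ = 194.2 N of static friction.
P = 182 N is within that limit, so A and B move together (both at rest); the A–B friction is simply f₁ = P = 182 N.
B experiences an equal 182 N forward from A (third law). B is in equilibrium, so the floor supplies f₂ = 182 N of static friction (limit μ_s(m_A+m_B)g = 595.3 N, not exceeded).

f ≈ 182 N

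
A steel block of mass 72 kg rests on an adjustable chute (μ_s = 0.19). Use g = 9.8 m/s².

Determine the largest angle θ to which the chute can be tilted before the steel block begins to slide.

At the slip threshold, m g sin θ = μ_s · m g cos θ, so tan θ = μ_s.
θ_max = arctan(0.19) = 10.8°.

θ_max ≈ 10.8°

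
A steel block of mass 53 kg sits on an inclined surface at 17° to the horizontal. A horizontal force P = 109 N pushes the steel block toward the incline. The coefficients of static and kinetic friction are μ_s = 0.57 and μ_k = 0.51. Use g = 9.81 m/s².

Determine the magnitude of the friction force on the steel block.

f ≈ 47.8 N (up the incline)

Normal direction: N = m g cos θ + P sin θ = 529.1 N.
Parallel to the incline: P cos θ − m g sin θ = 104.2 − 152 = -47.78 N; the friction needed to balance this is 47.78 N acting up the slope.
Maximum static friction: μ_s N = 0.57 × 529.1 = 301.6 N.
Since 47.78 N is within the 301.6 N limit, the steel block stays put and friction is exactly 47.8 N.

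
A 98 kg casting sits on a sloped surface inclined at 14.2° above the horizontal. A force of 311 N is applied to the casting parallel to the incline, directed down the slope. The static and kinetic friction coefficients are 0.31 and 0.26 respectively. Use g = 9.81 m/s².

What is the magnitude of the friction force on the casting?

The normal reaction is N = m g cos θ = 932 N.
Parallel to the incline, ΣF = 0 gives f = m g sin θ + P = 235.8 + 311 = 546.8 N (up-slope positive).
Maximum static friction available: μ_s N = 0.31 × 932 = 288.9 N.
Since |546.8| > 288.9 N, static friction cannot hold it; the casting slides down the incline and kinetic friction applies: f = μ_k N = 0.26 × 932 = 242 N.

f ≈ 242 N (up the incline)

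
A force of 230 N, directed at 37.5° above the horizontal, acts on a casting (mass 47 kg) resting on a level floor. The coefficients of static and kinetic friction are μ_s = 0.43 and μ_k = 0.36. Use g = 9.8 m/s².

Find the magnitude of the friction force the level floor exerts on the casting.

Vertical equilibrium gives N = m g − P sin α = 320.6 N.
For equilibrium, f = P cos α = 230×cos 37.5° = 182.5 N.
The static-friction limit is μ_s N = 137.9 N.
182.5 > 137.9 N → the casting slides; f = μ_k N = 0.36×320.6 = 115 N.

f ≈ 115 N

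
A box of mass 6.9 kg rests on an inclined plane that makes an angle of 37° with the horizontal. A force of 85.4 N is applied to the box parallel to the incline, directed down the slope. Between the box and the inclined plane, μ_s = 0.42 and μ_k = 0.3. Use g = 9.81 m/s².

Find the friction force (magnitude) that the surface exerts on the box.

The normal reaction is N = m g cos θ = 54.06 N.
Parallel to the incline, ΣF = 0 gives f = m g sin θ + P = 40.74 + 85.4 = 126.1 N (up-slope positive).
Static friction can supply at most μ_s N = 22.7 N.
Since |126.1| > 22.7 N, static friction cannot hold it; the box slides down the incline and kinetic friction applies: f = μ_k N = 0.3 × 54.06 = 16.2 N.

f ≈ 16.2 N (up the incline)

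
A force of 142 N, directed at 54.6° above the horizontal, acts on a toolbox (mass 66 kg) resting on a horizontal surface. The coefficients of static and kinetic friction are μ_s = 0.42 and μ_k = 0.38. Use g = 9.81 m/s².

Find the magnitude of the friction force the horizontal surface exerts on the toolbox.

Vertical equilibrium gives N = m g − P sin α = 531.7 N.
The horizontal driving force is P cos α = 82.26 N, so equilibrium needs friction f = 82.26 N.
μ_s N = 0.42 × 531.7 = 223.3 N.
Since 82.26 N does not exceed the limit, the toolbox stays at rest and f = 82.3 N.

f ≈ 82.3 N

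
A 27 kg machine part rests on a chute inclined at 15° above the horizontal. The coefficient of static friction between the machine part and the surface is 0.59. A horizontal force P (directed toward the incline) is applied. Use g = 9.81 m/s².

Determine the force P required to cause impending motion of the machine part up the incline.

At impending motion up the slope, friction acts down-slope at its limit: f = μ_s N.
Perpendicular to the incline: N = m g cos θ + P sin θ.
Along the incline: P cos θ = m g sin θ + μ_s N = m g sin θ + μ_s (m g cos θ + P sin θ).
Solving, P (cos θ − μ_s sin θ) = m g (sin θ + μ_s cos θ), so P = 27×9.81×(sin 15° + 0.59 cos 15°)/(cos 15° − 0.59 sin 15°) = 265×0.8287/0.8132 = 270 N.

P ≈ 270 N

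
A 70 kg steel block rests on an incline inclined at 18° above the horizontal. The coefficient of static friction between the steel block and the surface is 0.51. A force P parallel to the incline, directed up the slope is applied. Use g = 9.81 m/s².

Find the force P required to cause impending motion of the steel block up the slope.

At impending motion up the slope, friction acts down-slope at its limit: f = μ_s N.
P is parallel to the surface, so N = m g cos θ = 653 N.
Along the incline: P = m g sin θ + μ_s N = 212 + 0.51×653 = 545 N.

P ≈ 545 N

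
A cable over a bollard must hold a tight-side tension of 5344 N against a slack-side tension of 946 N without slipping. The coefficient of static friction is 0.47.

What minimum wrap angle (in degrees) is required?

β_min ≈ 211°

T₂/T₁ = e^{μβ} → β = ln(T₂/T₁)/μ.
β = ln(5344/946)/0.47 = 1.731/0.47 = 3.684 rad.
In degrees: β = 3.684 × 180/π = 211°.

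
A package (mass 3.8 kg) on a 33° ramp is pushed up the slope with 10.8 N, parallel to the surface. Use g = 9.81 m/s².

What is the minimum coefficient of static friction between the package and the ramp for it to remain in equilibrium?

μ_s,min ≈ 0.304

N = m g cos θ = 31.26 N.
Friction must make up the shortfall along the incline: f = m g sin θ − P = 20.3 − 10.8 = 9.503 N.
At the threshold f = μ_s N, so μ_s,min = 9.503/31.26 = 0.304.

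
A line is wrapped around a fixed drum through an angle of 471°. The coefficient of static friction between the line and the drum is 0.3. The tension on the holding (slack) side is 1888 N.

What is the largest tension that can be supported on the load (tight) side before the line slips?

At impending slip the capstan equation gives T₂/T₁ = e^{μβ} with β in radians.
β = 471° × π/180 = 8.221 rad.
e^{μβ} = e^{0.3×8.221} = 11.78.
T₂ = T₁ · e^{μβ} = 1888 × 11.78 = 22200 N.

T_max ≈ 22200 N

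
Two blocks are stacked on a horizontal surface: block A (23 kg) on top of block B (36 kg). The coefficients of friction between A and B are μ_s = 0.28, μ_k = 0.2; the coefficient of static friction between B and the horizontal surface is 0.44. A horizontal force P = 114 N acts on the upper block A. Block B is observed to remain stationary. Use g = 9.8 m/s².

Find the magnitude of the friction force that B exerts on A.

Between the blocks, N₁ = m_A g = 225.4 N.
Maximum static friction on A from B: μ_s N₁ = 0.28×225.4 = 63.11 N.
Since P = 114 N > 63.11 N, A slides on B; the A–B friction is kinetic: f₁ = μ_k N₁ = 0.2×225.4 = 45.1 N.
B experiences an equal 45.1 N forward from A (third law). B is in equilibrium, so the floor supplies f₂ = 45.1 N of static friction (limit μ_s(m_A+m_B)g = 254.4 N, not exceeded).

f ≈ 45.1 N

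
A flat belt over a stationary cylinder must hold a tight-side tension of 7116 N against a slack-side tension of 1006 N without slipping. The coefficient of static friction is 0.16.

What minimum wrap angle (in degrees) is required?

β_min ≈ 701°

T₂/T₁ = e^{μβ} → β = ln(T₂/T₁)/μ.
β = ln(7116/1006)/0.16 = 1.956/0.16 = 12.23 rad.
In degrees: β = 12.23 × 180/π = 701°.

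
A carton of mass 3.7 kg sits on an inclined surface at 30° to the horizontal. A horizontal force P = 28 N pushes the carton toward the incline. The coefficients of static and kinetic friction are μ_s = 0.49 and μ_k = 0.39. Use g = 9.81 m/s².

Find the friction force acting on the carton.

Normal direction: N = m g cos θ + P sin θ = 45.43 N.
Along the incline, the net driving force (taking up-slope positive) is P cos θ − m g sin θ = 24.25 − 18.15 = 6.1 N, so equilibrium requires friction f = -6.1 N (down-slope).
Maximum static friction: μ_s N = 0.49 × 45.43 = 22.26 N.
|f_req| = 6.1 ≤ 22.26 N → the carton is in equilibrium; friction equals the required value.

f ≈ 6.1 N (down the incline)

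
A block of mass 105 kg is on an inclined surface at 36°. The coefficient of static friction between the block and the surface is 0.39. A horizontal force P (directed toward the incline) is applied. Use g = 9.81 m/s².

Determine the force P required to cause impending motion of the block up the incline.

P ≈ 1600 N

At impending motion up the slope, friction acts down-slope at its limit: f = μ_s N.
Perpendicular to the incline: N = m g cos θ + P sin θ.
Along the incline: P cos θ = m g sin θ + μ_s N = m g sin θ + μ_s (m g cos θ + P sin θ).
Solving, P (cos θ − μ_s sin θ) = m g (sin θ + μ_s cos θ), so P = 105×9.81×(sin 36° + 0.39 cos 36°)/(cos 36° − 0.39 sin 36°) = 1030×0.9033/0.5798 = 1600 N.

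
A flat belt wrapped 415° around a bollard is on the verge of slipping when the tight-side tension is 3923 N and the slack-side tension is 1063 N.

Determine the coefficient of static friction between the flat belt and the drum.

μ ≈ 0.18

T₂/T₁ = e^{μβ} → μ = ln(T₂/T₁)/β.
β = 415° = 7.243 rad.
μ = ln(3923/1063)/7.243 = ln(3.69)/7.243 = 0.18.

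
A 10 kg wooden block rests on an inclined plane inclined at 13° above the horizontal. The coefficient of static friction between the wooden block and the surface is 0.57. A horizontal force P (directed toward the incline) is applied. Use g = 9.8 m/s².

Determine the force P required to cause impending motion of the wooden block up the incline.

P ≈ 90.4 N

At impending motion up the slope, friction acts down-slope at its limit: f = μ_s N.
Perpendicular to the incline: N = m g cos θ + P sin θ.
Along the incline: P cos θ = m g sin θ + μ_s N = m g sin θ + μ_s (m g cos θ + P sin θ).
Solving, P (cos θ − μ_s sin θ) = m g (sin θ + μ_s cos θ), so P = 10×9.8×(sin 13° + 0.57 cos 13°)/(cos 13° − 0.57 sin 13°) = 98×0.7803/0.8461 = 90.4 N.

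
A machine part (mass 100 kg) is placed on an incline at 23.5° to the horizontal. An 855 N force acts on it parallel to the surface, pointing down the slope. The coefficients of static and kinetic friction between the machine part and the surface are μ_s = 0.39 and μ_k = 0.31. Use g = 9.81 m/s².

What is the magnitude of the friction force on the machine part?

f ≈ 279 N (up the incline)

The normal reaction is N = m g cos θ = 899.6 N.
For equilibrium along the incline the friction force must supply f = m g sin θ + P = 391.2 + 855 = 1246 N (positive meaning up-slope).
Static friction can supply at most μ_s N = 350.9 N.
|1246| exceeds 350.9 N, so the machine part slips down-slope; friction is kinetic, f = μ_k N = 0.31×899.6 = 279 N.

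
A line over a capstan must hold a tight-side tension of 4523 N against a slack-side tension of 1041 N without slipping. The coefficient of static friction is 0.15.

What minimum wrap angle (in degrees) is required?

β_min ≈ 561°

T₂/T₁ = e^{μβ} → β = ln(T₂/T₁)/μ.
β = ln(4523/1041)/0.15 = 1.469/0.15 = 9.793 rad.
In degrees: β = 9.793 × 180/π = 561°.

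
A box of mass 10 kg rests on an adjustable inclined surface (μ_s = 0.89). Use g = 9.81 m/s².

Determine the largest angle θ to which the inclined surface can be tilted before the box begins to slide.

θ_max ≈ 41.7°

At the slip threshold, m g sin θ = μ_s · m g cos θ, so tan θ = μ_s.
θ_max = arctan(0.89) = 41.7°.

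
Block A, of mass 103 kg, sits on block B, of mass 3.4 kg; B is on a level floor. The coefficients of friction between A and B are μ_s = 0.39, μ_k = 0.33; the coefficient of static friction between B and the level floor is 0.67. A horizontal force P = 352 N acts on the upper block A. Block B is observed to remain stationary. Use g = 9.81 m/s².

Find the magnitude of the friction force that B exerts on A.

f ≈ 352 N

Normal force at the A–B interface: N₁ = m_A g = 1010 N.
So the A–B interface can sustain at most μ_s N₁ = 394.1 N of static friction.
P = 352 N is within that limit, so A and B move together (both at rest); the A–B friction is simply f₁ = P = 352 N.
B experiences an equal 352 N forward from A (third law). B is in equilibrium, so the floor supplies f₂ = 352 N of static friction (limit μ_s(m_A+m_B)g = 699.3 N, not exceeded).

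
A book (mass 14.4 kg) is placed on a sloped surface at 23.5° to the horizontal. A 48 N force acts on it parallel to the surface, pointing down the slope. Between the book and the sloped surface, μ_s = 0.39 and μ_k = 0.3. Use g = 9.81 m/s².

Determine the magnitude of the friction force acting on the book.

f ≈ 38.9 N (up the incline)

Perpendicular to the surface, N = m g cos θ = 14.4·9.81·cos 23.5° = 129.5 N.
The friction needed for equilibrium is m g sin θ + P = 56.33 + 48 = 104.3 N, measured positive up-slope.
Maximum static friction available: μ_s N = 0.39 × 129.5 = 50.52 N.
Since |104.3| > 50.52 N, static friction cannot hold it; the book slides down the incline and kinetic friction applies: f = μ_k N = 0.3 × 129.5 = 38.9 N.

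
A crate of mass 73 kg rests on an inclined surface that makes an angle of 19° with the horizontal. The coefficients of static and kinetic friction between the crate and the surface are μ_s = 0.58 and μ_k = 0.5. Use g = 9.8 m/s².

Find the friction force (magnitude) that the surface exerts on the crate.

The normal reaction is N = m g cos θ = 676.4 N.
Along the slope the weight component is m g sin θ = 232.9 N; friction must supply exactly this, acting up-slope.
Static friction can supply at most μ_s N = 392.3 N.
Since |232.9| ≤ 392.3 N, the crate remains in static equilibrium and friction takes exactly the required value.

f ≈ 233 N (up the incline)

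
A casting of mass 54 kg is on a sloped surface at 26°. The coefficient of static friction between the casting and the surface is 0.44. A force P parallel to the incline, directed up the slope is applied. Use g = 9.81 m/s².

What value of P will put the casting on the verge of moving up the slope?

P ≈ 442 N

At impending motion up the slope, friction acts down-slope at its limit: f = μ_s N.
P is parallel to the surface, so N = m g cos θ = 476 N.
Along the incline: P = m g sin θ + μ_s N = 232 + 0.44×476 = 442 N.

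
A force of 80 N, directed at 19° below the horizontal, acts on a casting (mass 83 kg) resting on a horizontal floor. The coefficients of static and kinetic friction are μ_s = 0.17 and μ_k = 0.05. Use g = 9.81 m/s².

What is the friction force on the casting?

f ≈ 75.6 N

N = m g + P sin α = 814.2 + 80×sin 19° = 840.3 N.
For equilibrium, f = P cos α = 80×cos 19° = 75.64 N.
μ_s N = 0.17 × 840.3 = 142.8 N.
Since 75.64 N does not exceed the limit, the casting stays at rest and f = 75.6 N.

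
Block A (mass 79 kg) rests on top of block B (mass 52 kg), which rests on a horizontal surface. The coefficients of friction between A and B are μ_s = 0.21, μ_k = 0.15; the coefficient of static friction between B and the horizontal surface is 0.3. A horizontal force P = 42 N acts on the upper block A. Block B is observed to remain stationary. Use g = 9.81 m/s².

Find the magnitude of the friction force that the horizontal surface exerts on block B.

f ≈ 42 N

Between the blocks, N₁ = m_A g = 775 N.
Maximum static friction on A from B: μ_s N₁ = 0.21×775 = 162.7 N.
P = 42 N is within that limit, so A and B move together (both at rest); the A–B friction is simply f₁ = P = 42 N.
B experiences an equal 42 N forward from A (third law). B is in equilibrium, so the floor supplies f₂ = 42 N of static friction (limit μ_s(m_A+m_B)g = 385.5 N, not exceeded).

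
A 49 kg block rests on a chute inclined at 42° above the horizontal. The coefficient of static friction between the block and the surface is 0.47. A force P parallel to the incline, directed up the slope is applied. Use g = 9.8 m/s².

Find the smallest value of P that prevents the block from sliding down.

P_min ≈ 154 N

The block tends to slide down (tan θ > μ_s), so at the point of impending slip friction acts up-slope at its limit: f = μ_s N.
P is parallel to the surface, so N = m g cos θ = 357 N.
Along the incline: P + μ_s N = m g sin θ, so P = 321 − 0.47×357 = 154 N.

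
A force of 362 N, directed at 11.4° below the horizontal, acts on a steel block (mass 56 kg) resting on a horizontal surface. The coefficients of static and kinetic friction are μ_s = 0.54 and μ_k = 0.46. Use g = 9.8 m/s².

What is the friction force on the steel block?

The vertical component of P adds to the normal force: N = m g + P sin α = 548.8 + 71.55 = 620.4 N.
Horizontally, friction must balance P cos α = 354.9 N.
μ_s N = 0.54 × 620.4 = 335 N.
The required friction exceeds μ_s N, so the steel block moves and f = μ_k N = 285 N.

f ≈ 285 N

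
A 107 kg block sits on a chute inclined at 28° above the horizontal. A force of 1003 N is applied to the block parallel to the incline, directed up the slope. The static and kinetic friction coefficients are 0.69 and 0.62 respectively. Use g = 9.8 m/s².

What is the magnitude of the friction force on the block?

f ≈ 511 N (down the incline)

Normal force: N = m g cos θ = 107 × 9.8 × cos 28° = 925.9 N.
For equilibrium along the incline the friction force must supply f = m g sin θ − P = 492.3 − 1003 = -510.7 N (positive meaning up-slope).
Static friction can supply at most μ_s N = 638.8 N.
Since |-510.7| ≤ 638.8 N, the block remains in static equilibrium and friction takes exactly the required value.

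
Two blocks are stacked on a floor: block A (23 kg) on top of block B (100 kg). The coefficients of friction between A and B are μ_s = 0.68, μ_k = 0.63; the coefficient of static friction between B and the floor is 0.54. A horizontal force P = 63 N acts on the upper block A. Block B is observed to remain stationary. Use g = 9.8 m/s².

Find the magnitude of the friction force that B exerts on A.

f ≈ 63 N

Between the blocks, N₁ = m_A g = 225.4 N.
So the A–B interface can sustain at most μ_s N₁ = 153.3 N of static friction.
Since P = 63 N ≤ 153.3 N, A does not slip on B; friction on A equals P = 63 N.
B experiences an equal 63 N forward from A (third law). B is in equilibrium, so the floor supplies f₂ = 63 N of static friction (limit μ_s(m_A+m_B)g = 650.9 N, not exceeded).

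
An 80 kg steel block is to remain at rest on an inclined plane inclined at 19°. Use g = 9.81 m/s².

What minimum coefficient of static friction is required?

At the slip threshold m g sin θ = μ_s m g cos θ, so μ_s,min = tan θ.
μ_s,min = tan 19° = 0.344.

μ_s,min ≈ 0.344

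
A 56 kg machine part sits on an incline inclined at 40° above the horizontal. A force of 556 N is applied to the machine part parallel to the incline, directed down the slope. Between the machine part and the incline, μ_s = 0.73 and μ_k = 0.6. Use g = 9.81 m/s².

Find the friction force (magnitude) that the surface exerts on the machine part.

Normal force: N = m g cos θ = 56 × 9.81 × cos 40° = 420.8 N.
The friction needed for equilibrium is m g sin θ + P = 353.1 + 556 = 909.1 N, measured positive up-slope.
Static friction can supply at most μ_s N = 307.2 N.
|909.1| exceeds 307.2 N, so the machine part slips down-slope; friction is kinetic, f = μ_k N = 0.6×420.8 = 253 N.

f ≈ 253 N (up the incline)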